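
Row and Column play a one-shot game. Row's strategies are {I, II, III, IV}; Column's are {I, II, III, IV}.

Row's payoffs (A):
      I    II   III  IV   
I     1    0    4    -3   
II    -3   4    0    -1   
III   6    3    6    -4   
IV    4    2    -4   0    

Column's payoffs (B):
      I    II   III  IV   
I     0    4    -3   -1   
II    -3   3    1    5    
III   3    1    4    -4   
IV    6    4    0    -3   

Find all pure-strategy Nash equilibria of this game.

Find each player's best response to every opponent strategy; NE are the intersections.
Row's best responses — vs I: III (payoff 6); vs II: II (payoff 4); vs III: III (payoff 6); vs IV: IV (payoff 0).
Column's best responses — vs I: II (payoff 4); vs II: IV (payoff 5); vs III: III (payoff 4); vs IV: I (payoff 6).
The only mutual best response is (III, III); neither player gains by switching there.

(III, III)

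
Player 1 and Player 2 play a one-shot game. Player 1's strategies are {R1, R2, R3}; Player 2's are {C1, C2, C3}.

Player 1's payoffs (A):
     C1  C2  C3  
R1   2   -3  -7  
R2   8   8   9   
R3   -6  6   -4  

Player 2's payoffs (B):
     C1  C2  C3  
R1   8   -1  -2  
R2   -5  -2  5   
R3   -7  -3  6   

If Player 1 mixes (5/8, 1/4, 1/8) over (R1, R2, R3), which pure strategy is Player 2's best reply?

Player 2's best reply maximizes expected payoff against the mix.
C1: (5/8)·8 + (1/4)·(-5) + (1/8)·(-7) = 23/8
C2: (5/8)·(-1) + (1/4)·(-2) + (1/8)·(-3) = -3/2
C3: (5/8)·(-2) + (1/4)·5 + (1/8)·6 = 3/4
Highest expected payoff is 23/8, from C1.

C1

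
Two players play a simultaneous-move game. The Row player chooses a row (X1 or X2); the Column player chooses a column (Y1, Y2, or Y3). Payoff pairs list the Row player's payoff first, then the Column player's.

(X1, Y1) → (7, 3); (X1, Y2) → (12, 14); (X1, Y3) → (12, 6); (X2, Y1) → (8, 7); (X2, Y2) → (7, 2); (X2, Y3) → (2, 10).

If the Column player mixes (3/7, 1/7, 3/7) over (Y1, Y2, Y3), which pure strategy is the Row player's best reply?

X1

Compute the Row player's expected payoff from each pure strategy against the given mix.
X1: (3/7)·7 + (1/7)·12 + (3/7)·12 = 69/7
X2: (3/7)·8 + (1/7)·7 + (3/7)·2 = 37/7
Highest expected payoff is 69/7, from X1.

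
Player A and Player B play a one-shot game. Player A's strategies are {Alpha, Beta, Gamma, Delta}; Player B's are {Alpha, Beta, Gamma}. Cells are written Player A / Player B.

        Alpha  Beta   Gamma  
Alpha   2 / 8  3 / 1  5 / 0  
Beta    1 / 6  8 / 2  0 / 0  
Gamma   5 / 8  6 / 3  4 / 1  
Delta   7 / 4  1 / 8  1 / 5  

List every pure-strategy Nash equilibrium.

There is no pure-strategy Nash equilibrium

A profile is a Nash equilibrium when each player is best-responding to the other.
Player A's best responses — vs Alpha: Delta (payoff 7); vs Beta: Beta (payoff 8); vs Gamma: Alpha (payoff 5).
Player B's best responses — vs Alpha: Alpha (payoff 8); vs Beta: Alpha (payoff 6); vs Gamma: Alpha (payoff 8); vs Delta: Beta (payoff 8).
No cell has both players best-responding. For instance, Player A's best reply to Alpha is Delta, but against Delta Player B prefers Beta over Alpha.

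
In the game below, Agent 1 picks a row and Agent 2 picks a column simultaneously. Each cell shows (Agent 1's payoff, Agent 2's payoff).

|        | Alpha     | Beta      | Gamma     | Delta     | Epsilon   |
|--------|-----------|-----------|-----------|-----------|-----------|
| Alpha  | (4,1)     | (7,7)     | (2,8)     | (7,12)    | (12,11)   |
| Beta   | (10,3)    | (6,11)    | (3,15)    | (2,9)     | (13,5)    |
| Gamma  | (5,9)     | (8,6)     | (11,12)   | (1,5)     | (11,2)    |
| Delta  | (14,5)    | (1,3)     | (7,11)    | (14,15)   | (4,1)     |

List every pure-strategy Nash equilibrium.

Check mutual best responses: a cell is a NE iff neither player can gain by unilaterally deviating.
Agent 1's best responses — vs Alpha: Delta (payoff 14); vs Beta: Gamma (payoff 8); vs Gamma: Gamma (payoff 11); vs Delta: Delta (payoff 14); vs Epsilon: Beta (payoff 13).
Agent 2's best responses — vs Alpha: Delta (payoff 12); vs Beta: Gamma (payoff 15); vs Gamma: Gamma (payoff 12); vs Delta: Delta (payoff 15).
Mutual best responses occur at (Gamma, Gamma) and (Delta, Delta); at each, neither player gains by switching.

(Gamma, Gamma) and (Delta, Delta)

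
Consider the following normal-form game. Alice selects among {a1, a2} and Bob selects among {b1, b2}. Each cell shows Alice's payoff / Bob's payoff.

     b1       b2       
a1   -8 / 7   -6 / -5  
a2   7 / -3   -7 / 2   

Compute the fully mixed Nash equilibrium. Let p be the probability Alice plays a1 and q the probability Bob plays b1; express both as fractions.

p = 5/17, q = 1/16

In a mixed NE each player is indifferent between their pure strategies, so the opponent's mix sets the indifference.
Bob indifferent between b1 and b2: p·7 + (1−p)·(-3) = p·(-5) + (1−p)·2 ⟹ (-3) + 10p = 2 + (-7)p ⟹ p = 5/17.
Alice indifferent between a1 and a2: q·(-8) + (1−q)·(-6) = q·7 + (1−q)·(-7) ⟹ (-6) + (-2)q = (-7) + 14q ⟹ q = 1/16.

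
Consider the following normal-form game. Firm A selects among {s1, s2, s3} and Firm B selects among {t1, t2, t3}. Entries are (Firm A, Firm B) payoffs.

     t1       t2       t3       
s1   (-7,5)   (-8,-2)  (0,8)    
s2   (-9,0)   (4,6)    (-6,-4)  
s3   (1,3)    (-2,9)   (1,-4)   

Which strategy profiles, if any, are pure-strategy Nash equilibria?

Find each player's best response to every opponent strategy; NE are the intersections.
Firm A's best responses — vs t1: s3 (payoff 1); vs t2: s2 (payoff 4); vs t3: s3 (payoff 1).
Firm B's best responses — vs s1: t3 (payoff 8); vs s2: t2 (payoff 6); vs s3: t2 (payoff 9).
The only mutual best response is (s2, t2); neither player gains by switching there.

(s2, t2)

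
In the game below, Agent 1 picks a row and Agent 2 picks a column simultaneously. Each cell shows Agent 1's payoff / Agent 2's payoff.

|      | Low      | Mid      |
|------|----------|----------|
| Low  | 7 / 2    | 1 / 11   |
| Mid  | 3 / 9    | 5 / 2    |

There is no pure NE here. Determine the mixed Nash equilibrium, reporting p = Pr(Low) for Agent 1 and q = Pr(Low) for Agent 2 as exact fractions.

In a mixed NE each player is indifferent between their pure strategies, so the opponent's mix sets the indifference.
Agent 2 indifferent between Low and Mid: p·2 + (1−p)·9 = p·11 + (1−p)·2 ⟹ 9 + (-7)p = 2 + 9p ⟹ p = 7/16.
Agent 1 indifferent between Low and Mid: q·7 + (1−q)·1 = q·3 + (1−q)·5 ⟹ 1 + 6q = 5 + (-2)q ⟹ q = 1/2.

p = 7/16, q = 1/2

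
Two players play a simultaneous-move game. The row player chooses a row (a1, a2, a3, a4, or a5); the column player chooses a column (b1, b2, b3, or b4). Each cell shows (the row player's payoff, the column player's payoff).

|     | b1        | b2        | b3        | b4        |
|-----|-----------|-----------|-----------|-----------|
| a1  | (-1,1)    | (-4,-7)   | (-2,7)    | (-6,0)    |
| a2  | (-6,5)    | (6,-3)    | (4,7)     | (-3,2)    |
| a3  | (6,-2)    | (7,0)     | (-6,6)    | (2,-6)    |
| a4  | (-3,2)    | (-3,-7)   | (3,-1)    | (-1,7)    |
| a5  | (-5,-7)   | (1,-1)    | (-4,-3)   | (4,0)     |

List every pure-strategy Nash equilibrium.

A profile is a Nash equilibrium when each player is best-responding to the other.
The row player's best responses — vs b1: a3 (payoff 6); vs b2: a3 (payoff 7); vs b3: a2 (payoff 4); vs b4: a5 (payoff 4).
The column player's best responses — vs a1: b3 (payoff 7); vs a2: b3 (payoff 7); vs a3: b3 (payoff 6); vs a4: b4 (payoff 7); vs a5: b4 (payoff 0).
Mutual best responses occur at (a2, b3) and (a5, b4); at each, neither player gains by switching.

(a2, b3) and (a5, b4)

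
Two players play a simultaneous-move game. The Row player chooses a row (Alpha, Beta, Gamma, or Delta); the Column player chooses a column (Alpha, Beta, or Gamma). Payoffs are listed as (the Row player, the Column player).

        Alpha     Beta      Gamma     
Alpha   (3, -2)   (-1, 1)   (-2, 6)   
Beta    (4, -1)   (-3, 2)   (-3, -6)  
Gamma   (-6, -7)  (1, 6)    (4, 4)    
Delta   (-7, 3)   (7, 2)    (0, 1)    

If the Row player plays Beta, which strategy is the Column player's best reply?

With the Row player fixed at Beta, the Column player's payoffs are: Alpha → -1, Beta → 2, Gamma → -6.
The maximum is 2, achieved by Beta.

Beta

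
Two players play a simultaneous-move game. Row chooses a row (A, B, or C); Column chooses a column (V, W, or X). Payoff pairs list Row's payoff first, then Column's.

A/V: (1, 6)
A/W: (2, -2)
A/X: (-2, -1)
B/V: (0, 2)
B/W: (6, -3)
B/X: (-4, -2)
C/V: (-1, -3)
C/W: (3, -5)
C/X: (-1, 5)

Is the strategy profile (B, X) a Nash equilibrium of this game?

No

Holding Column at X: Row gets -4 from B but could get -1 by switching to C. Row has a profitable deviation.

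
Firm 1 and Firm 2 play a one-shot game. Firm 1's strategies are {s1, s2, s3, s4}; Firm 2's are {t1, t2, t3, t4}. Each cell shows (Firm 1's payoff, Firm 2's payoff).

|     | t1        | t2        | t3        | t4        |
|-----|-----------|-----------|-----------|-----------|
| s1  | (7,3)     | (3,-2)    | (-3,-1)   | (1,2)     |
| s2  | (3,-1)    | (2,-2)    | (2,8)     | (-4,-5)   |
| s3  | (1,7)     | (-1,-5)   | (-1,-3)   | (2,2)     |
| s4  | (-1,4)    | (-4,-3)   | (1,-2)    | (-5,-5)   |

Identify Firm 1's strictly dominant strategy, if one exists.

A strategy is strictly dominant if it gives Firm 1 a strictly higher payoff than every other strategy, against every choice by the opponent.
s1 is not dominant: against t3, s2 gives 2 > -3.
s2 is not dominant: against t1, s1 gives 7 > 3.
s3 is not dominant: against t1, s1 gives 7 > 1.
s4 is not dominant: against t1, s1 gives 7 > -1.
No single strategy is best against every opponent action.

None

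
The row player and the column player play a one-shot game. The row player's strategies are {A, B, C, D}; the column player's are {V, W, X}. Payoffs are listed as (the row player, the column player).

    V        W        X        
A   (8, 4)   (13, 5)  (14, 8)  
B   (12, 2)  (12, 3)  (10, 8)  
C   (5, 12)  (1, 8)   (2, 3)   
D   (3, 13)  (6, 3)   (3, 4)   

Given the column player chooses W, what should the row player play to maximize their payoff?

A

With the column player fixed at W, the row player's payoffs are: A → 13, B → 12, C → 1, D → 6.
The maximum is 13, achieved by A.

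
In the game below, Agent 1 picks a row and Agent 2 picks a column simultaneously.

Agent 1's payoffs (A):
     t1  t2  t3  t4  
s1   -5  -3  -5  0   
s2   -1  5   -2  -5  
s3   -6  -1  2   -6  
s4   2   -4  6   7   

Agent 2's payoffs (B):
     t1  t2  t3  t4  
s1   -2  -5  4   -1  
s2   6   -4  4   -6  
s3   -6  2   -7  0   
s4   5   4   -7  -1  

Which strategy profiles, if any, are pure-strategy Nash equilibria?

(s4, t1)

Find each player's best response to every opponent strategy; NE are the intersections.
Agent 1's best responses — vs t1: s4 (payoff 2); vs t2: s2 (payoff 5); vs t3: s4 (payoff 6); vs t4: s4 (payoff 7).
Agent 2's best responses — vs s1: t3 (payoff 4); vs s2: t1 (payoff 6); vs s3: t2 (payoff 2); vs s4: t1 (payoff 5).
The only mutual best response is (s4, t1); neither player gains by switching there.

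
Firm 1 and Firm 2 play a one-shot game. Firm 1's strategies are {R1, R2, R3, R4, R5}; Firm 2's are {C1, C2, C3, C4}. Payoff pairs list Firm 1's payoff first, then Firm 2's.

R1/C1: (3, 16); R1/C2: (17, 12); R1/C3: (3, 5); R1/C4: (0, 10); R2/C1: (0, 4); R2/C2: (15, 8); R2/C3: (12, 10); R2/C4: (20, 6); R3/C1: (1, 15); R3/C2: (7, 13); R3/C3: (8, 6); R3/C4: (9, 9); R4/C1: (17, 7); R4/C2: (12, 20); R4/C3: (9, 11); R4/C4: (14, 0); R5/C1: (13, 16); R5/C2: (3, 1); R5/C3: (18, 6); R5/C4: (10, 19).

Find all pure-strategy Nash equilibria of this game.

No pure-strategy Nash equilibrium

Find each player's best response to every opponent strategy; NE are the intersections.
Firm 1's best responses — vs C1: R4 (payoff 17); vs C2: R1 (payoff 17); vs C3: R5 (payoff 18); vs C4: R2 (payoff 20).
Firm 2's best responses — vs R1: C1 (payoff 16); vs R2: C3 (payoff 10); vs R3: C1 (payoff 15); vs R4: C2 (payoff 20); vs R5: C4 (payoff 19).
No cell has both players best-responding. For instance, Firm 1's best reply to C3 is R5, but against R5 Firm 2 prefers C4 over C3.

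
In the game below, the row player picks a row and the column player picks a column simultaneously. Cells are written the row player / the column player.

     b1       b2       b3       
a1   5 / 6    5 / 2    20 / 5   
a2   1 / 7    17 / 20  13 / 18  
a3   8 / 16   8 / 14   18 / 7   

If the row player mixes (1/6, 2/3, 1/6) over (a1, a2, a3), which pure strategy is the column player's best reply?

Compute the column player's expected payoff from each pure strategy against the given mix.
b1: (1/6)·6 + (2/3)·7 + (1/6)·16 = 25/3
b2: (1/6)·2 + (2/3)·20 + (1/6)·14 = 16
b3: (1/6)·5 + (2/3)·18 + (1/6)·7 = 14
Highest expected payoff is 16, from b2.

b2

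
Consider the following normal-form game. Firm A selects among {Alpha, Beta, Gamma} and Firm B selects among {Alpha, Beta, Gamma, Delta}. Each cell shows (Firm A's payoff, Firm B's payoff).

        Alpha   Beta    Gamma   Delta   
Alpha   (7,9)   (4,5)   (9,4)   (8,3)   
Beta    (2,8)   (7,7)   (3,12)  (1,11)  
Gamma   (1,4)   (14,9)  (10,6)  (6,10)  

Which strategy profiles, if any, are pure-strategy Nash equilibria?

(Alpha, Alpha)

Find each player's best response to every opponent strategy; NE are the intersections.
Firm A's best responses — vs Alpha: Alpha (payoff 7); vs Beta: Gamma (payoff 14); vs Gamma: Gamma (payoff 10); vs Delta: Alpha (payoff 8).
Firm B's best responses — vs Alpha: Alpha (payoff 9); vs Beta: Gamma (payoff 12); vs Gamma: Delta (payoff 10).
The only mutual best response is (Alpha, Alpha); neither player gains by switching there.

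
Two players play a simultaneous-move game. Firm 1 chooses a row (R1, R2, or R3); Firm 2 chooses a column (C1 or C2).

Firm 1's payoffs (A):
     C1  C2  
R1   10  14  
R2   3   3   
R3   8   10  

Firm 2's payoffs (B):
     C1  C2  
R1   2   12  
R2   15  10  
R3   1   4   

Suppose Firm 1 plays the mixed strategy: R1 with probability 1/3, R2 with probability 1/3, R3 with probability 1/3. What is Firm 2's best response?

Compute Firm 2's expected payoff from each pure strategy against the given mix.
C1: (1/3)·2 + (1/3)·15 + (1/3)·1 = 6
C2: (1/3)·12 + (1/3)·10 + (1/3)·4 = 26/3
Highest expected payoff is 26/3, from C2.

C2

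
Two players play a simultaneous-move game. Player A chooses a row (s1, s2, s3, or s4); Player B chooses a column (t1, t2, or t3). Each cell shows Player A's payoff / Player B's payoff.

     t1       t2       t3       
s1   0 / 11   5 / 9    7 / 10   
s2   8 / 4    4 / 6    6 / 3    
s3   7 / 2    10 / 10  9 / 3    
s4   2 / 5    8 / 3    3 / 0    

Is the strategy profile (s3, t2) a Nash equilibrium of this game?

Holding Player B at t2: Player A gets 10 from s3, versus 5 from s1, 4 from s2, 8 from s4. No profitable deviation for Player A.
Holding Player A at s3: Player B gets 10 from t2, versus 2 from t1, 3 from t3. No profitable deviation for Player B either.

Yes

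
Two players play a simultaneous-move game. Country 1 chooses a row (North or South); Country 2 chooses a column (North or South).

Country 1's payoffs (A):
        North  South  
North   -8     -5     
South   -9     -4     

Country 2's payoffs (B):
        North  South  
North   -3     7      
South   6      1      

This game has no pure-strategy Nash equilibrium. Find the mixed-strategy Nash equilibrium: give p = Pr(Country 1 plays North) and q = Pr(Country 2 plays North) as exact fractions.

Each player's mixing probability is pinned down by making the *other* player indifferent.
Country 2 indifferent between North and South: p·(-3) + (1−p)·6 = p·7 + (1−p)·1 ⟹ 6 + (-9)p = 1 + 6p ⟹ p = 1/3.
Country 1 indifferent between North and South: q·(-8) + (1−q)·(-5) = q·(-9) + (1−q)·(-4) ⟹ (-5) + (-3)q = (-4) + (-5)q ⟹ q = 1/2.

p = 1/3, q = 1/2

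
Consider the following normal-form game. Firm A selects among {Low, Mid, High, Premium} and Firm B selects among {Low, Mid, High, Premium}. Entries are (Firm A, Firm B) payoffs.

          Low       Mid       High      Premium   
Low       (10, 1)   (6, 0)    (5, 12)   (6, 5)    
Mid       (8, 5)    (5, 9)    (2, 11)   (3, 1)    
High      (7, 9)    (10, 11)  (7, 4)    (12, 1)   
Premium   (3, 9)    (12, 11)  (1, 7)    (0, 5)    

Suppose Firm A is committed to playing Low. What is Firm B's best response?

High

With Firm A fixed at Low, Firm B's payoffs are: Low → 1, Mid → 0, High → 12, Premium → 5.
The maximum is 12, achieved by High.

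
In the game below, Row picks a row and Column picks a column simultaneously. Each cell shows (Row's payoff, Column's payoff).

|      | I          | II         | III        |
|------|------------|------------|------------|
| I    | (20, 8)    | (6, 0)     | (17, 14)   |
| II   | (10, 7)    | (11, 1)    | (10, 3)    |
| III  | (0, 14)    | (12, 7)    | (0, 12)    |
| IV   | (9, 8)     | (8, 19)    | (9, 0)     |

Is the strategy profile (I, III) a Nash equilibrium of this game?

Yes

Holding Column at III: Row gets 17 from I, versus 10 from II, 0 from III, 9 from IV. No profitable deviation for Row.
Holding Row at I: Column gets 14 from III, versus 8 from I, 0 from II. No profitable deviation for Column either.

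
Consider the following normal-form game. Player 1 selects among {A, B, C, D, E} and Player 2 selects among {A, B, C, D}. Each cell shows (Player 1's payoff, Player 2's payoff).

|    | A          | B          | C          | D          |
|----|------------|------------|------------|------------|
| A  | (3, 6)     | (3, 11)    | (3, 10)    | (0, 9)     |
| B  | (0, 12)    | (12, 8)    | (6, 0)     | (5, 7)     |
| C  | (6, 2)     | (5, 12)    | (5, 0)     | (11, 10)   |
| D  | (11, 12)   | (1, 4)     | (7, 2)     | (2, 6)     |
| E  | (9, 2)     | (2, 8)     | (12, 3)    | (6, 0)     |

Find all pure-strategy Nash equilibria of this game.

(D, A)

Find each player's best response to every opponent strategy; NE are the intersections.
Player 1's best responses — vs A: D (payoff 11); vs B: B (payoff 12); vs C: E (payoff 12); vs D: C (payoff 11).
Player 2's best responses — vs A: B (payoff 11); vs B: A (payoff 12); vs C: B (payoff 12); vs D: A (payoff 12); vs E: B (payoff 8).
The only mutual best response is (D, A); neither player gains by switching there.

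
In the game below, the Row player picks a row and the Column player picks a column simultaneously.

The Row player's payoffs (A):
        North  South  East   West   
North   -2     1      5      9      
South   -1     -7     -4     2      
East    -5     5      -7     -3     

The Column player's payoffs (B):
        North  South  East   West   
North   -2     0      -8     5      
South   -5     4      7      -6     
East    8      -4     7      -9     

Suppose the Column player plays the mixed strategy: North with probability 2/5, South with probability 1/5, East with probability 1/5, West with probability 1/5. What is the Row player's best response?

The Row player's best reply maximizes expected payoff against the mix.
North: (2/5)·(-2) + (1/5)·1 + (1/5)·5 + (1/5)·9 = 11/5
South: (2/5)·(-1) + (1/5)·(-7) + (1/5)·(-4) + (1/5)·2 = -11/5
East: (2/5)·(-5) + (1/5)·5 + (1/5)·(-7) + (1/5)·(-3) = -3
Highest expected payoff is 11/5, from North.

North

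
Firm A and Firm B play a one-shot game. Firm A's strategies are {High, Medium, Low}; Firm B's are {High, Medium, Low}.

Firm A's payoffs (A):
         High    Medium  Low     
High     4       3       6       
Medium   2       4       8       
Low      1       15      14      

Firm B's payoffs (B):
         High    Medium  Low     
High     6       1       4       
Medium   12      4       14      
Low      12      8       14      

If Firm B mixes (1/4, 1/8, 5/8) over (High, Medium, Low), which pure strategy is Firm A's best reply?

Compute Firm A's expected payoff from each pure strategy against the given mix.
High: (1/4)·4 + (1/8)·3 + (5/8)·6 = 41/8
Medium: (1/4)·2 + (1/8)·4 + (5/8)·8 = 6
Low: (1/4)·1 + (1/8)·15 + (5/8)·14 = 87/8
Highest expected payoff is 87/8, from Low.

Low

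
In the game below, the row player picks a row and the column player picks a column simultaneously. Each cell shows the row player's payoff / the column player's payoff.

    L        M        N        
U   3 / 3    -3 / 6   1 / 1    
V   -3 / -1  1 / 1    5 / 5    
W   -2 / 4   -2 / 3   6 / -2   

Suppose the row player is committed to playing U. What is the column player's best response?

M

With the row player fixed at U, the column player's payoffs are: L → 3, M → 6, N → 1.
The maximum is 6, achieved by M.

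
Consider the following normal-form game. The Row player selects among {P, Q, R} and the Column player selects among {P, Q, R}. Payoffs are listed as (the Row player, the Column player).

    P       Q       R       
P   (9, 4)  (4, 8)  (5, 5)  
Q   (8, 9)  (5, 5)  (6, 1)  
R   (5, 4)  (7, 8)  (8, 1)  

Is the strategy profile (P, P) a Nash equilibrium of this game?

Holding the Column player at P: the Row player gets 9 from P, versus 8 from Q, 5 from R. No profitable deviation for the Row player.
Holding the Row player at P: the Column player gets 4 from P but could get 8 by switching to Q. The Column player has a profitable deviation.

No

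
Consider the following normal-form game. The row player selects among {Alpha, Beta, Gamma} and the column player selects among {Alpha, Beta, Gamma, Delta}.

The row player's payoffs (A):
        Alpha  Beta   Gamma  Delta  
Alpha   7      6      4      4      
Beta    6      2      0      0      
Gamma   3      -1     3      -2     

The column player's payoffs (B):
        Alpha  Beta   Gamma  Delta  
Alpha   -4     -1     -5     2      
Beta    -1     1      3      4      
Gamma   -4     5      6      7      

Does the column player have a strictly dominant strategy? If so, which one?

A strategy is strictly dominant if it gives the column player a strictly higher payoff than every other strategy, against every choice by the opponent.
Delta strictly dominates: vs Alpha: 2 > each of {-4, -1, -5}; vs Beta: 4 > each of {-1, 1, 3}; vs Gamma: 7 > each of {-4, 5, 6}.

Delta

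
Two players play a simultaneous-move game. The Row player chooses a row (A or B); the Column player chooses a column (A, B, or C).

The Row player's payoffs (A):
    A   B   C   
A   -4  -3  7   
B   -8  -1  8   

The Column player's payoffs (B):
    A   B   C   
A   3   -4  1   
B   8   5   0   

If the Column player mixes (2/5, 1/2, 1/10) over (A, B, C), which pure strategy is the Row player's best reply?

The Row player's best reply maximizes expected payoff against the mix.
A: (2/5)·(-4) + (1/2)·(-3) + (1/10)·7 = -12/5
B: (2/5)·(-8) + (1/2)·(-1) + (1/10)·8 = -29/10
Highest expected payoff is -12/5, from A.

A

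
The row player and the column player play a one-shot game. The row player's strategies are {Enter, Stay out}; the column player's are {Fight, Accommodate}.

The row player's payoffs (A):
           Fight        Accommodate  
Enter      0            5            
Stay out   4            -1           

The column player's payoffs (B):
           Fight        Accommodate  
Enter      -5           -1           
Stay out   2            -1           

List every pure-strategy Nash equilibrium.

(Enter, Accommodate) and (Stay out, Fight)

A profile is a Nash equilibrium when each player is best-responding to the other.
The row player's best responses — vs Fight: Stay out (payoff 4); vs Accommodate: Enter (payoff 5).
The column player's best responses — vs Enter: Accommodate (payoff -1); vs Stay out: Fight (payoff 2).
Mutual best responses occur at (Enter, Accommodate) and (Stay out, Fight); at each, neither player gains by switching.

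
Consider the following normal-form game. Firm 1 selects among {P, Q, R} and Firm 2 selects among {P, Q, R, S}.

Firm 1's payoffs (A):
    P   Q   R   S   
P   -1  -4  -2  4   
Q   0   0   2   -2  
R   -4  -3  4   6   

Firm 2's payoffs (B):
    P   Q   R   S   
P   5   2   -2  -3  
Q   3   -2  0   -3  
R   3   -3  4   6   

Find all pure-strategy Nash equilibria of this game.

Check mutual best responses: a cell is a NE iff neither player can gain by unilaterally deviating.
Firm 1's best responses — vs P: Q (payoff 0); vs Q: Q (payoff 0); vs R: R (payoff 4); vs S: R (payoff 6).
Firm 2's best responses — vs P: P (payoff 5); vs Q: P (payoff 3); vs R: S (payoff 6).
Mutual best responses occur at (Q, P) and (R, S); at each, neither player gains by switching.

(Q, P) and (R, S)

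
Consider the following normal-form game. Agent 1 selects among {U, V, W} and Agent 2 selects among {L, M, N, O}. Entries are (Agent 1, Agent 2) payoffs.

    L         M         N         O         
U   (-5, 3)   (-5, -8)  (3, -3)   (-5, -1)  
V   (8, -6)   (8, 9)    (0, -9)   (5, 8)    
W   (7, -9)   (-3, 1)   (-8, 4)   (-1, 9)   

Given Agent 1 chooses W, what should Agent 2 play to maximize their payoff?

O

With Agent 1 fixed at W, Agent 2's payoffs are: L → -9, M → 1, N → 4, O → 9.
The maximum is 9, achieved by O.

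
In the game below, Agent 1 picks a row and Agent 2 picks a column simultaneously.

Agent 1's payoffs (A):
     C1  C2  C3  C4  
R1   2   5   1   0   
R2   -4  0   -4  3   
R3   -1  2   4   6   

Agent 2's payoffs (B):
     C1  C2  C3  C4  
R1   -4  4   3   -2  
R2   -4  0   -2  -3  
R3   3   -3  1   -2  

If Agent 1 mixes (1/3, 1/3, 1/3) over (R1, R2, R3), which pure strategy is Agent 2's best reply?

Agent 2's best reply maximizes expected payoff against the mix.
C1: (1/3)·(-4) + (1/3)·(-4) + (1/3)·3 = -5/3
C2: (1/3)·4 + (1/3)·0 + (1/3)·(-3) = 1/3
C3: (1/3)·3 + (1/3)·(-2) + (1/3)·1 = 2/3
C4: (1/3)·(-2) + (1/3)·(-3) + (1/3)·(-2) = -7/3
Highest expected payoff is 2/3, from C3.

C3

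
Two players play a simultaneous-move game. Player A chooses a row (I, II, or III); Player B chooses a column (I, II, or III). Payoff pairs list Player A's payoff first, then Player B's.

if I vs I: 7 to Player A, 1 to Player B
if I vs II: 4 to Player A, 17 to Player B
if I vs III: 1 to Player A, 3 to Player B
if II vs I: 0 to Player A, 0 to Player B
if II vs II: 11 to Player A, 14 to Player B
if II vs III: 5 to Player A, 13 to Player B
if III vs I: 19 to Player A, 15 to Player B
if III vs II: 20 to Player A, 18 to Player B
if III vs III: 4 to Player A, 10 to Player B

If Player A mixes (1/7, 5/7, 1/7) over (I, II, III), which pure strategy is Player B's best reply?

Player B's best reply maximizes expected payoff against the mix.
I: (1/7)·1 + (5/7)·0 + (1/7)·15 = 16/7
II: (1/7)·17 + (5/7)·14 + (1/7)·18 = 15
III: (1/7)·3 + (5/7)·13 + (1/7)·10 = 78/7
Highest expected payoff is 15, from II.

II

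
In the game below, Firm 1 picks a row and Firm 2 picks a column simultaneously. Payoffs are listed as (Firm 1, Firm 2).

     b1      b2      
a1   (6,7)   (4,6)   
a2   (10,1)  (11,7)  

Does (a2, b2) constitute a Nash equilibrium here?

Holding Firm 2 at b2: Firm 1 gets 11 from a2, versus 4 from a1. No profitable deviation for Firm 1.
Holding Firm 1 at a2: Firm 2 gets 7 from b2, versus 1 from b1. No profitable deviation for Firm 2 either.

Yes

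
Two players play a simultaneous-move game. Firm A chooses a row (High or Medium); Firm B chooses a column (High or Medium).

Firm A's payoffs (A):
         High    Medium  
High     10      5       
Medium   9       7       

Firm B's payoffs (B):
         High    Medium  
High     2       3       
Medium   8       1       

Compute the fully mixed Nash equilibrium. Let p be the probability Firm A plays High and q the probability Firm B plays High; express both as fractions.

p = 7/8, q = 2/3

Each player's mixing probability is pinned down by making the *other* player indifferent.
Firm B indifferent between High and Medium: p·2 + (1−p)·8 = p·3 + (1−p)·1 ⟹ 8 + (-6)p = 1 + 2p ⟹ p = 7/8.
Firm A indifferent between High and Medium: q·10 + (1−q)·5 = q·9 + (1−q)·7 ⟹ 5 + 5q = 7 + 2q ⟹ q = 2/3.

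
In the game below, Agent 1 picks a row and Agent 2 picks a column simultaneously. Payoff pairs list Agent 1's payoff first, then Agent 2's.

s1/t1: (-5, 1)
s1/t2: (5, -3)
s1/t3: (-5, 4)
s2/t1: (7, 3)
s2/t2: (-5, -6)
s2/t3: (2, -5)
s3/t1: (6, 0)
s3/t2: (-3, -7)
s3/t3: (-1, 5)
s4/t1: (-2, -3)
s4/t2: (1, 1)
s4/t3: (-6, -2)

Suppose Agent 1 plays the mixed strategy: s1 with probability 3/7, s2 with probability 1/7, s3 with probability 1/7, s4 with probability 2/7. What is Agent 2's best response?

t3

Agent 2's best reply maximizes expected payoff against the mix.
t1: (3/7)·1 + (1/7)·3 + (1/7)·0 + (2/7)·(-3) = 0
t2: (3/7)·(-3) + (1/7)·(-6) + (1/7)·(-7) + (2/7)·1 = -20/7
t3: (3/7)·4 + (1/7)·(-5) + (1/7)·5 + (2/7)·(-2) = 8/7
Highest expected payoff is 8/7, from t3.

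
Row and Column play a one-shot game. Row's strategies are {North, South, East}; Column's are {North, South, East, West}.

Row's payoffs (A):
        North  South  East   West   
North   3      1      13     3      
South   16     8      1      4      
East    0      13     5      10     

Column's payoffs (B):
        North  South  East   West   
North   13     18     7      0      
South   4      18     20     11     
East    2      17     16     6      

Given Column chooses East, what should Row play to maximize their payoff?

With Column fixed at East, Row's payoffs are: North → 13, South → 1, East → 5.
The maximum is 13, achieved by North.

North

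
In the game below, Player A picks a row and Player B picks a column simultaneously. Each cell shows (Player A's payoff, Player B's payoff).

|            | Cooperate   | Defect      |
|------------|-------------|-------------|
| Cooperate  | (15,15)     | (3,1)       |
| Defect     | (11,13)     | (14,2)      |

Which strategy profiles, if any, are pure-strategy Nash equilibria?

A profile is a Nash equilibrium when each player is best-responding to the other.
Player A's best responses — vs Cooperate: Cooperate (payoff 15); vs Defect: Defect (payoff 14).
Player B's best responses — vs Cooperate: Cooperate (payoff 15); vs Defect: Cooperate (payoff 13).
The only mutual best response is (Cooperate, Cooperate); neither player gains by switching there.

(Cooperate, Cooperate)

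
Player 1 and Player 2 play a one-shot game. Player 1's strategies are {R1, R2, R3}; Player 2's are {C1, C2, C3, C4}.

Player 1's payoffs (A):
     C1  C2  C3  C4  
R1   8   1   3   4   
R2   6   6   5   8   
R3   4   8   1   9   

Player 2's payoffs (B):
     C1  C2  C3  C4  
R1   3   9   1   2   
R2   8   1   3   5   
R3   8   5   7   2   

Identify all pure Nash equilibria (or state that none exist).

There is no pure-strategy Nash equilibrium

Check mutual best responses: a cell is a NE iff neither player can gain by unilaterally deviating.
Player 1's best responses — vs C1: R1 (payoff 8); vs C2: R3 (payoff 8); vs C3: R2 (payoff 5); vs C4: R3 (payoff 9).
Player 2's best responses — vs R1: C2 (payoff 9); vs R2: C1 (payoff 8); vs R3: C1 (payoff 8).
No cell has both players best-responding. For instance, Player 1's best reply to C2 is R3, but against R3 Player 2 prefers C1 over C2.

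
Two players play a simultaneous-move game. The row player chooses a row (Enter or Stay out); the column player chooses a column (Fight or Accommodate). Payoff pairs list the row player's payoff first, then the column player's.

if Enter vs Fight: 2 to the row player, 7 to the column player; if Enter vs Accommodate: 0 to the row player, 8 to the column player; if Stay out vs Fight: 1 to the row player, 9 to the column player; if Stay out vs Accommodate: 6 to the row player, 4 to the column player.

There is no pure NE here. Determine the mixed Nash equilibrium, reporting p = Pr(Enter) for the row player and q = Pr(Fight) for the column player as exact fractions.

In a mixed NE each player is indifferent between their pure strategies, so the opponent's mix sets the indifference.
The column player indifferent between Fight and Accommodate: p·7 + (1−p)·9 = p·8 + (1−p)·4 ⟹ 9 + (-2)p = 4 + 4p ⟹ p = 5/6.
The row player indifferent between Enter and Stay out: q·2 + (1−q)·0 = q·1 + (1−q)·6 ⟹ 0 + 2q = 6 + (-5)q ⟹ q = 6/7.

p = 5/6, q = 6/7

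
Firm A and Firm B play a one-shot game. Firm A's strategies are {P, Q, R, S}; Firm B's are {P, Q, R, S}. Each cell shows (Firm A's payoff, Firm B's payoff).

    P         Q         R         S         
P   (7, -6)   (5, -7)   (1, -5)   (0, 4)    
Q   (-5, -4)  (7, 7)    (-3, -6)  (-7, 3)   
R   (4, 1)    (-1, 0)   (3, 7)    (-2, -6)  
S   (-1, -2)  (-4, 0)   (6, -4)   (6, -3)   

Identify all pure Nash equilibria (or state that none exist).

(Q, Q)

Check mutual best responses: a cell is a NE iff neither player can gain by unilaterally deviating.
Firm A's best responses — vs P: P (payoff 7); vs Q: Q (payoff 7); vs R: S (payoff 6); vs S: S (payoff 6).
Firm B's best responses — vs P: S (payoff 4); vs Q: Q (payoff 7); vs R: R (payoff 7); vs S: Q (payoff 0).
The only mutual best response is (Q, Q); neither player gains by switching there.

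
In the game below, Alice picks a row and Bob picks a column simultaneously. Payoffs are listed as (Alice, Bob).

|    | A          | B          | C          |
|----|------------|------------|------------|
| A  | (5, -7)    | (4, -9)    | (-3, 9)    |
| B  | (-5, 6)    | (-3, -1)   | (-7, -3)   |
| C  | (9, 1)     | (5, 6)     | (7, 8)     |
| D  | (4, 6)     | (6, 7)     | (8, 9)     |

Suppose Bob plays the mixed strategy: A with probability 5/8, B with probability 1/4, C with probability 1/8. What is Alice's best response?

C

Alice's best reply maximizes expected payoff against the mix.
A: (5/8)·5 + (1/4)·4 + (1/8)·(-3) = 15/4
B: (5/8)·(-5) + (1/4)·(-3) + (1/8)·(-7) = -19/4
C: (5/8)·9 + (1/4)·5 + (1/8)·7 = 31/4
D: (5/8)·4 + (1/4)·6 + (1/8)·8 = 5
Highest expected payoff is 31/4, from C.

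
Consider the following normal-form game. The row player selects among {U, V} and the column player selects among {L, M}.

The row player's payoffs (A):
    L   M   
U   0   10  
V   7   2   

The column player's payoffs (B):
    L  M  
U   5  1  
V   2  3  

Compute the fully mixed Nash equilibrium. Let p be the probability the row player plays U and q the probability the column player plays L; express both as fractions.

Each player's mixing probability is pinned down by making the *other* player indifferent.
The column player indifferent between L and M: p·5 + (1−p)·2 = p·1 + (1−p)·3 ⟹ 2 + 3p = 3 + (-2)p ⟹ p = 1/5.
The row player indifferent between U and V: q·0 + (1−q)·10 = q·7 + (1−q)·2 ⟹ 10 + (-10)q = 2 + 5q ⟹ q = 8/15.

p = 1/5, q = 8/15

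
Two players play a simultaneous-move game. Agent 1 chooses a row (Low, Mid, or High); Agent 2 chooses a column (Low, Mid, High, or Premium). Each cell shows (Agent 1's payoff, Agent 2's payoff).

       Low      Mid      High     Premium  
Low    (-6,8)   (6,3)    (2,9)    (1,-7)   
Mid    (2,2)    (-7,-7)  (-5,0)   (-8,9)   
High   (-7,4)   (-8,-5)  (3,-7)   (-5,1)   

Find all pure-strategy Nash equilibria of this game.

Check mutual best responses: a cell is a NE iff neither player can gain by unilaterally deviating.
Agent 1's best responses — vs Low: Mid (payoff 2); vs Mid: Low (payoff 6); vs High: High (payoff 3); vs Premium: Low (payoff 1).
Agent 2's best responses — vs Low: High (payoff 9); vs Mid: Premium (payoff 9); vs High: Low (payoff 4).
No cell has both players best-responding. For instance, Agent 1's best reply to Premium is Low, but against Low Agent 2 prefers High over Premium.

None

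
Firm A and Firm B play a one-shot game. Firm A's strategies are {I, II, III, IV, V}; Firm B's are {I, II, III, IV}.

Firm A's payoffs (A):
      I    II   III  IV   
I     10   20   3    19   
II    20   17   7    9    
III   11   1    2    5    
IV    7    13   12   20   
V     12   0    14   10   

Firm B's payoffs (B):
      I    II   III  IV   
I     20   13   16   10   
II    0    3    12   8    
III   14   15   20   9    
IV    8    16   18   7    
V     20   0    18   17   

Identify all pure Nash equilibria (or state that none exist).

A profile is a Nash equilibrium when each player is best-responding to the other.
Firm A's best responses — vs I: II (payoff 20); vs II: I (payoff 20); vs III: V (payoff 14); vs IV: IV (payoff 20).
Firm B's best responses — vs I: I (payoff 20); vs II: III (payoff 12); vs III: III (payoff 20); vs IV: III (payoff 18); vs V: I (payoff 20).
No cell has both players best-responding. For instance, Firm A's best reply to I is II, but against II Firm B prefers III over I.

There is no pure-strategy Nash equilibrium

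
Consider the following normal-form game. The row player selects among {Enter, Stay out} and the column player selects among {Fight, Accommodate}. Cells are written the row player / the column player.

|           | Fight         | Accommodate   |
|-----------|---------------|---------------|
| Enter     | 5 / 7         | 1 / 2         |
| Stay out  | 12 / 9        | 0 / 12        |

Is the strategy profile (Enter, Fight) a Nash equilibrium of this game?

Holding the column player at Fight: the row player gets 5 from Enter but could get 12 by switching to Stay out. The row player has a profitable deviation.

No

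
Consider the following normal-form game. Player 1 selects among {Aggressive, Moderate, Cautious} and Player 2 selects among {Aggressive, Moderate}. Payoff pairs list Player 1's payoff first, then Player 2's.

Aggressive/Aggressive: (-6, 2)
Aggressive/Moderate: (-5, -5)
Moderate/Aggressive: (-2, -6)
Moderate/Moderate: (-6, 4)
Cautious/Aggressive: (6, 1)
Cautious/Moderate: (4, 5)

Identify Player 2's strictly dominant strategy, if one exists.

Check whether one of Player 2's strategies beats all alternatives regardless of what the opponent does.
Aggressive is not dominant: against Moderate, Moderate gives 4 > -6.
Moderate is not dominant: against Aggressive, Aggressive gives 2 > -5.
No single strategy is best against every opponent action.

None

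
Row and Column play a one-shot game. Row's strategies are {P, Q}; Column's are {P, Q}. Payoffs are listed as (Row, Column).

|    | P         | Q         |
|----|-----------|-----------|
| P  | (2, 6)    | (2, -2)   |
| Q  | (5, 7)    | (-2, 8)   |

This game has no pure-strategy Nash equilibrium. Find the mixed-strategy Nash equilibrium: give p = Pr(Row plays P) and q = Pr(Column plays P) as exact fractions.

Each player's mixing probability is pinned down by making the *other* player indifferent.
Column indifferent between P and Q: p·6 + (1−p)·7 = p·(-2) + (1−p)·8 ⟹ 7 + (-1)p = 8 + (-10)p ⟹ p = 1/9.
Row indifferent between P and Q: q·2 + (1−q)·2 = q·5 + (1−q)·(-2) ⟹ 2 + 0q = (-2) + 7q ⟹ q = 4/7.

p = 1/9, q = 4/7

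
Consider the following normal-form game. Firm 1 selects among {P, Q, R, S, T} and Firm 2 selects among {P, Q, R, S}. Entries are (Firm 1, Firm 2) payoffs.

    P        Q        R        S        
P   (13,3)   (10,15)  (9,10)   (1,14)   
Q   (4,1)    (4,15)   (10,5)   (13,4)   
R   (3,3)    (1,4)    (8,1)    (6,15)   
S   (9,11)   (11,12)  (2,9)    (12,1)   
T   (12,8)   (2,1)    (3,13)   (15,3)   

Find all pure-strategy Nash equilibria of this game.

Find each player's best response to every opponent strategy; NE are the intersections.
Firm 1's best responses — vs P: P (payoff 13); vs Q: S (payoff 11); vs R: Q (payoff 10); vs S: T (payoff 15).
Firm 2's best responses — vs P: Q (payoff 15); vs Q: Q (payoff 15); vs R: S (payoff 15); vs S: Q (payoff 12); vs T: R (payoff 13).
The only mutual best response is (S, Q); neither player gains by switching there.

(S, Q)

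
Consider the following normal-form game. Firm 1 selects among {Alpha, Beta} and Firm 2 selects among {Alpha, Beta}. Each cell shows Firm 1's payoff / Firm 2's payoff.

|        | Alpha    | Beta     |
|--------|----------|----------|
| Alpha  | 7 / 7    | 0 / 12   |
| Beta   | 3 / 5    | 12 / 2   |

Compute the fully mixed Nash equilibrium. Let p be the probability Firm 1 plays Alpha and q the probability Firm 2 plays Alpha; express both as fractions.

Each player's mixing probability is pinned down by making the *other* player indifferent.
Firm 2 indifferent between Alpha and Beta: p·7 + (1−p)·5 = p·12 + (1−p)·2 ⟹ 5 + 2p = 2 + 10p ⟹ p = 3/8.
Firm 1 indifferent between Alpha and Beta: q·7 + (1−q)·0 = q·3 + (1−q)·12 ⟹ 0 + 7q = 12 + (-9)q ⟹ q = 3/4.

p = 3/8, q = 3/4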